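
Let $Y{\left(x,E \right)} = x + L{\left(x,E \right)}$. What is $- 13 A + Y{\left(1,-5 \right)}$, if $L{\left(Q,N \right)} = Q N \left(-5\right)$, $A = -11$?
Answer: $169$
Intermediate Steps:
$L{\left(Q,N \right)} = - 5 N Q$ ($L{\left(Q,N \right)} = N Q \left(-5\right) = - 5 N Q$)
$Y{\left(x,E \right)} = x - 5 E x$
$- 13 A + Y{\left(1,-5 \right)} = \left(-13\right) \left(-11\right) + 1 \left(1 - -25\right) = 143 + 1 \left(1 + 25\right) = 143 + 1 \cdot 26 = 143 + 26 = 169$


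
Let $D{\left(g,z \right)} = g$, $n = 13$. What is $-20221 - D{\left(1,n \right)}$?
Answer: $-20222$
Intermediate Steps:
$-20221 - D{\left(1,n \right)} = -20221 - 1 = -20222$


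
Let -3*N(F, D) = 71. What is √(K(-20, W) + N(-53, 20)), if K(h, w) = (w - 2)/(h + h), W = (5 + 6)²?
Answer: I*√95910/60 ≈ 5.1616*I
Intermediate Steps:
N(F, D) = -71/3 (N(F, D) = -⅓*71 = -71/3)
W = 121 (W = 11² = 121)
K(h, w) = (-2 + w)/(2*h) (K(h, w) = (-2 + w)/((2*h)) = (-2 + w)*(1/(2*h)) = (-2 + w)/(2*h))
√(K(-20, W) + N(-53, 20)) = √((½)*(-2 + 121)/(-20) - 71/3) = √((½)*(-1/20)*119 - 71/3) = √(-119/40 - 71/3) = √(-3197/120) = I*√95910/60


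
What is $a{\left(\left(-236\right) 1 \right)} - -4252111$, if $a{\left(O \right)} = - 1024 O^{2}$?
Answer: $-52780593$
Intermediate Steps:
$a{\left(\left(-236\right) 1 \right)} - -4252111 = - 1024 \left(\left(-236\right) 1\right)^{2} - -4252111 = - 1024 \left(-236\right)^{2} + 4252111 = \left(-1024\right) 55696 + 4252111 = -57032704 + 4252111 = -52780593$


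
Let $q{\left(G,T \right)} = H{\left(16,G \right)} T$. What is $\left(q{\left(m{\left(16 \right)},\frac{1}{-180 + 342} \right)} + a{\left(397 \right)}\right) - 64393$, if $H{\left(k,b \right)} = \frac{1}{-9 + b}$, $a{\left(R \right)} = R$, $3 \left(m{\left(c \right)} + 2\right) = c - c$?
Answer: $- \frac{114040873}{1782} \approx -63996.0$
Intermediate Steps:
$m{\left(c \right)} = -2$ ($m{\left(c \right)} = -2 + \frac{c - c}{3} = -2 + \frac{1}{3} \cdot 0 = -2 + 0 = -2$)
$q{\left(G,T \right)} = \frac{T}{-9 + G}$
$\left(q{\left(m{\left(16 \right)},\frac{1}{-180 + 342} \right)} + a{\left(397 \right)}\right) - 64393 = \left(\frac{1}{\left(-180 + 342\right) \left(-9 - 2\right)} + 397\right) - 64393 = \left(\frac{1}{162 \left(-11\right)} + 397\right) - 64393 = \left(\frac{1}{162} \left(- \frac{1}{11}\right) + 397\right) - 64393 = \left(- \frac{1}{1782} + 397\right) - 64393 = \frac{707453}{1782} - 64393 = - \frac{114040873}{1782}$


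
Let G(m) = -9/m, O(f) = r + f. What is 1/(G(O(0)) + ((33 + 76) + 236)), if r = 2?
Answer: 2/681 ≈ 0.0029369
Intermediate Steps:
O(f) = 2 + f
1/(G(O(0)) + ((33 + 76) + 236)) = 1/(-9/(2 + 0) + ((33 + 76) + 236)) = 1/(-9/2 + (109 + 236)) = 1/(-9*½ + 345) = 1/(-9/2 + 345) = 1/(681/2) = 2/681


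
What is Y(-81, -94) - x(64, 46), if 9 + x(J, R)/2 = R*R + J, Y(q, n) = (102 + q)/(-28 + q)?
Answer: -473299/109 ≈ -4342.2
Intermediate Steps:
Y(q, n) = (102 + q)/(-28 + q)
x(J, R) = -18 + 2*J + 2*R² (x(J, R) = -18 + 2*(R*R + J) = -18 + 2*(R² + J) = -18 + 2*(J + R²) = -18 + (2*J + 2*R²) = -18 + 2*J + 2*R²)
Y(-81, -94) - x(64, 46) = (102 - 81)/(-28 - 81) - (-18 + 2*64 + 2*46²) = 21/(-109) - (-18 + 128 + 2*2116) = -1/109*21 - (-18 + 128 + 4232) = -21/109 - 1*4342 = -21/109 - 4342 = -473299/109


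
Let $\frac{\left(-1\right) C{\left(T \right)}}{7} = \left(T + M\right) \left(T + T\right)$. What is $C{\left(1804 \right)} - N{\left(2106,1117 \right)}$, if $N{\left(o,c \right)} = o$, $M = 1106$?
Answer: $-73497066$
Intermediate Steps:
$C{\left(T \right)} = - 14 T \left(1106 + T\right)$ ($C{\left(T \right)} = - 7 \left(T + 1106\right) \left(T + T\right) = - 7 \left(1106 + T\right) 2 T = - 7 \cdot 2 T \left(1106 + T\right) = - 14 T \left(1106 + T\right)$)
$C{\left(1804 \right)} - N{\left(2106,1117 \right)} = \left(-14\right) 1804 \left(1106 + 1804\right) - 2106 = \left(-14\right) 1804 \cdot 2910 - 2106 = -73494960 - 2106 = -73497066$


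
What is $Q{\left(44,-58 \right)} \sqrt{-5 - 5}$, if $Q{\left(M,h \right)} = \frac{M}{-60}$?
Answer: $- \frac{11 i \sqrt{10}}{15} \approx - 2.319 i$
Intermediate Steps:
$Q{\left(M,h \right)} = - \frac{M}{60}$ ($Q{\left(M,h \right)} = M \left(- \frac{1}{60}\right) = - \frac{M}{60}$)
$Q{\left(44,-58 \right)} \sqrt{-5 - 5} = \left(- \frac{1}{60}\right) 44 \sqrt{-5 - 5} = - \frac{11 \sqrt{-10}}{15} = - \frac{11 i \sqrt{10}}{15}$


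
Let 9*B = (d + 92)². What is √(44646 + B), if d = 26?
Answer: √415738/3 ≈ 214.93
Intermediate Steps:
B = 13924/9 (B = (26 + 92)²/9 = (⅑)*118² = (⅑)*13924 = 13924/9 ≈ 1547.1)
√(44646 + B) = √(44646 + 13924/9) = √(415738/9) = √415738/3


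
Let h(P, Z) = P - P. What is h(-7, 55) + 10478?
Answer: 10478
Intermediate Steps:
h(P, Z) = 0
h(-7, 55) + 10478 = 0 + 10478 = 10478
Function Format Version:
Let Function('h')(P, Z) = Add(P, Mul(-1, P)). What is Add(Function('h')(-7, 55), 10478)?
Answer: 10478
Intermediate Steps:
Function('h')(P, Z) = 0
Add(Function('h')(-7, 55), 10478) = Add(0, 10478) = 10478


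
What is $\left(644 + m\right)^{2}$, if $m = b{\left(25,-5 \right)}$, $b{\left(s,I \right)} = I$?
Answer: $408321$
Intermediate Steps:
$m = -5$
$\left(644 + m\right)^{2} = \left(644 - 5\right)^{2} = 639^{2} = 408321$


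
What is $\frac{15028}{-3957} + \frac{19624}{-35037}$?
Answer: $- \frac{201396068}{46213803} \approx -4.3579$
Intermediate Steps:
$\frac{15028}{-3957} + \frac{19624}{-35037} = 15028 \left(- \frac{1}{3957}\right) + 19624 \left(- \frac{1}{35037}\right) = - \frac{15028}{3957} - \frac{19624}{35037} = - \frac{201396068}{46213803}$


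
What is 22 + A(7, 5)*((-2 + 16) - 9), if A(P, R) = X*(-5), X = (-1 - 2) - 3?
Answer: 172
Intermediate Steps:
X = -6 (X = -3 - 3 = -6)
A(P, R) = 30 (A(P, R) = -6*(-5) = 30)
22 + A(7, 5)*((-2 + 16) - 9) = 22 + 30*((-2 + 16) - 9) = 22 + 30*(14 - 9) = 22 + 30*5 = 22 + 150 = 172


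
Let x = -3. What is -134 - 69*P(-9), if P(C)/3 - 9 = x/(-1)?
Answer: -2618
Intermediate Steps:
P(C) = 36 (P(C) = 27 + 3*(-3/(-1)) = 27 + 3*(-3*(-1)) = 27 + 3*3 = 27 + 9 = 36)
-134 - 69*P(-9) = -134 - 69*36 = -134 - 2484 = -2618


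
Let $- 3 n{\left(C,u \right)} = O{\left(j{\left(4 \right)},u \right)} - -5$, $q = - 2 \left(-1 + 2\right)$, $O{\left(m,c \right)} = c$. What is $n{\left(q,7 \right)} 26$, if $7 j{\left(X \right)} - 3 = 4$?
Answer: $-104$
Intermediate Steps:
$j{\left(X \right)} = 1$ ($j{\left(X \right)} = \frac{3}{7} + \frac{1}{7} \cdot 4 = \frac{3}{7} + \frac{4}{7} = 1$)
$q = -2$ ($q = \left(-2\right) 1 = -2$)
$n{\left(C,u \right)} = - \frac{5}{3} - \frac{u}{3}$ ($n{\left(C,u \right)} = - \frac{u - -5}{3} = - \frac{u + 5}{3} = - \frac{5 + u}{3} = - \frac{5}{3} - \frac{u}{3}$)
$n{\left(q,7 \right)} 26 = \left(- \frac{5}{3} - \frac{7}{3}\right) 26 = \left(-4\right) 26 = -104$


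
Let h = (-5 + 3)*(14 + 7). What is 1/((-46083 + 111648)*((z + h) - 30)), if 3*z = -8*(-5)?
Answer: -1/3846480 ≈ -2.5998e-7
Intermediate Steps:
h = -42 (h = -2*21 = -42)
z = 40/3 (z = (-8*(-5))/3 = (⅓)*40 = 40/3 ≈ 13.333)
1/((-46083 + 111648)*((z + h) - 30)) = 1/((-46083 + 111648)*((40/3 - 42) - 30)) = 1/(65565*(-86/3 - 30)) = 1/(65565*(-176/3)) = (1/65565)*(-3/176) = -1/3846480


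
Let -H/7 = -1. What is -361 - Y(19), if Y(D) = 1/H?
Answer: -2528/7 ≈ -361.14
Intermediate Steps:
H = 7 (H = -7*(-1) = 7)
Y(D) = ⅐ (Y(D) = 1/7 = ⅐)
-361 - Y(19) = -361 - 1*⅐ = -361 - ⅐ = -2528/7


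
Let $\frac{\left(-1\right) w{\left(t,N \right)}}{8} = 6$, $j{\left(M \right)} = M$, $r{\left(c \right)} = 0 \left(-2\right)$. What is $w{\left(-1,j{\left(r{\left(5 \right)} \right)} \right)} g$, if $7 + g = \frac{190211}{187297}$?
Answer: $\frac{53801664}{187297} \approx 287.25$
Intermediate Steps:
$r{\left(c \right)} = 0$
$g = - \frac{1120868}{187297}$ ($g = -7 + \frac{190211}{187297} = - \frac{1120868}{187297} \approx -5.9844$)
$w{\left(t,N \right)} = -48$ ($w{\left(t,N \right)} = \left(-8\right) 6 = -48$)
$w{\left(-1,j{\left(r{\left(5 \right)} \right)} \right)} g = \left(-48\right) \left(- \frac{1120868}{187297}\right) = \frac{53801664}{187297}$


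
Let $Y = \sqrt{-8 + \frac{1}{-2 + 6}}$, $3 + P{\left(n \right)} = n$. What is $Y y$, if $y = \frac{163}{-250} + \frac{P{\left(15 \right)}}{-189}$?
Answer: $- \frac{11269 i \sqrt{31}}{31500} \approx - 1.9918 i$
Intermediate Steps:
$P{\left(n \right)} = -3 + n$
$Y = \frac{i \sqrt{31}}{2}$ ($Y = \sqrt{-8 + \frac{1}{4}} = \sqrt{- \frac{31}{4}} = \frac{i \sqrt{31}}{2} \approx 2.7839 i$)
$y = - \frac{11269}{15750}$ ($y = \frac{163}{-250} + \frac{-3 + 15}{-189} = 163 \left(- \frac{1}{250}\right) + 12 \left(- \frac{1}{189}\right) = - \frac{163}{250} - \frac{4}{63} = - \frac{11269}{15750} \approx -0.71549$)
$Y y = \frac{i \sqrt{31}}{2} \left(- \frac{11269}{15750}\right) = - \frac{11269 i \sqrt{31}}{31500}$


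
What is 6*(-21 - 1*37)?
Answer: -348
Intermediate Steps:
6*(-21 - 1*37) = 6*(-21 - 37) = 6*(-58) = -348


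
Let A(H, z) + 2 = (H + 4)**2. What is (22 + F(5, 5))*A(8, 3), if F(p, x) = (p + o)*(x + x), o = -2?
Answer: 7384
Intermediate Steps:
A(H, z) = -2 + (4 + H)**2 (A(H, z) = -2 + (H + 4)**2 = -2 + (4 + H)**2)
F(p, x) = 2*x*(-2 + p) (F(p, x) = (p - 2)*(x + x) = (-2 + p)*(2*x) = 2*x*(-2 + p))
(22 + F(5, 5))*A(8, 3) = (22 + 2*5*(-2 + 5))*(-2 + (4 + 8)**2) = (22 + 2*5*3)*(-2 + 12**2) = (22 + 30)*(-2 + 144) = 52*142 = 7384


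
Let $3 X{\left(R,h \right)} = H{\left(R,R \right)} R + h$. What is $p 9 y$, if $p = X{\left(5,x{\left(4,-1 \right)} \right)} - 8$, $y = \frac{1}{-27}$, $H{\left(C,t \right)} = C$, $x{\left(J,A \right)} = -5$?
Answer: $\frac{4}{9} \approx 0.44444$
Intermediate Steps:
$X{\left(R,h \right)} = \frac{h}{3} + \frac{R^{2}}{3}$ ($X{\left(R,h \right)} = \frac{R R + h}{3} = \frac{R^{2} + h}{3} = \frac{h + R^{2}}{3} = \frac{h}{3} + \frac{R^{2}}{3}$)
$y = - \frac{1}{27} \approx -0.037037$
$p = - \frac{4}{3}$ ($p = \left(\frac{1}{3} \left(-5\right) + \frac{5^{2}}{3}\right) - 8 = \left(- \frac{5}{3} + \frac{1}{3} \cdot 25\right) - 8 = \left(- \frac{5}{3} + \frac{25}{3}\right) - 8 = \frac{20}{3} - 8 = - \frac{4}{3} \approx -1.3333$)
$p 9 y = \left(- \frac{4}{3}\right) 9 \left(- \frac{1}{27}\right) = \left(-12\right) \left(- \frac{1}{27}\right) = \frac{4}{9}$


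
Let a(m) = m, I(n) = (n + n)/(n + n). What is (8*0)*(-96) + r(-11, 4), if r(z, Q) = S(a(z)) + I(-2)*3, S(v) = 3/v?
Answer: 30/11 ≈ 2.7273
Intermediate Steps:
I(n) = 1 (I(n) = (2*n)/((2*n)) = (2*n)*(1/(2*n)) = 1)
r(z, Q) = 3 + 3/z (r(z, Q) = 3/z + 1*3 = 3/z + 3 = 3 + 3/z)
(8*0)*(-96) + r(-11, 4) = (8*0)*(-96) + (3 + 3/(-11)) = 0*(-96) + (3 + 3*(-1/11)) = 0 + (3 - 3/11) = 0 + 30/11 = 30/11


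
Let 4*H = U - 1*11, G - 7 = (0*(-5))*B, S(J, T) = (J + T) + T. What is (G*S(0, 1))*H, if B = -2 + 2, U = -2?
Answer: -91/2 ≈ -45.500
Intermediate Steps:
B = 0
S(J, T) = J + 2*T
G = 7 (G = 7 + (0*(-5))*0 = 7 + 0*0 = 7 + 0 = 7)
H = -13/4 (H = (-2 - 1*11)/4 = (-2 - 11)/4 = (¼)*(-13) = -13/4 ≈ -3.2500)
(G*S(0, 1))*H = (7*(0 + 2*1))*(-13/4) = (7*(0 + 2))*(-13/4) = (7*2)*(-13/4) = 14*(-13/4) = -91/2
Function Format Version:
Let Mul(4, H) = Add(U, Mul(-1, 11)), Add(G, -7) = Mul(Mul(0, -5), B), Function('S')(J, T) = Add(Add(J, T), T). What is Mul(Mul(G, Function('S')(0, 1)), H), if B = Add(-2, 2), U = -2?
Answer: Rational(-91, 2) ≈ -45.500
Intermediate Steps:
B = 0
Function('S')(J, T) = Add(J, Mul(2, T))
G = 7 (G = Add(7, Mul(Mul(0, -5), 0)) = Add(7, Mul(0, 0)) = Add(7, 0) = 7)
H = Rational(-13, 4) (H = Mul(Rational(1, 4), Add(-2, Mul(-1, 11))) = Mul(Rational(1, 4), Add(-2, -11)) = Mul(Rational(1, 4), -13) = Rational(-13, 4) ≈ -3.2500)
Mul(Mul(G, Function('S')(0, 1)), H) = Mul(Mul(7, Add(0, Mul(2, 1))), Rational(-13, 4)) = Mul(Mul(7, Add(0, 2)), Rational(-13, 4)) = Mul(Mul(7, 2), Rational(-13, 4)) = Mul(14, Rational(-13, 4)) = Rational(-91, 2)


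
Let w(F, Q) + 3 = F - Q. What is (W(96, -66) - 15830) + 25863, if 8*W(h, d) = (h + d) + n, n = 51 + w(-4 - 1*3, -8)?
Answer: 80343/8 ≈ 10043.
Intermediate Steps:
w(F, Q) = -3 + F - Q (w(F, Q) = -3 + (F - Q) = -3 + F - Q)
n = 49 (n = 51 + (-3 + (-4 - 1*3) - 1*(-8)) = 51 + (-3 + (-4 - 3) + 8) = 51 + (-3 - 7 + 8) = 51 - 2 = 49)
W(h, d) = 49/8 + d/8 + h/8 (W(h, d) = ((h + d) + 49)/8 = ((d + h) + 49)/8 = (49 + d + h)/8 = 49/8 + d/8 + h/8)
(W(96, -66) - 15830) + 25863 = ((49/8 + (⅛)*(-66) + (⅛)*96) - 15830) + 25863 = ((49/8 - 33/4 + 12) - 15830) + 25863 = (79/8 - 15830) + 25863 = -126561/8 + 25863 = 80343/8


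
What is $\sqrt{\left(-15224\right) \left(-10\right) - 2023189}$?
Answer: $i \sqrt{1870949} \approx 1367.8 i$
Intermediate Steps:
$\sqrt{\left(-15224\right) \left(-10\right) - 2023189} = \sqrt{152240 - 2023189} = \sqrt{-1870949} = i \sqrt{1870949}$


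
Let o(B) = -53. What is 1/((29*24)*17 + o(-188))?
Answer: 1/11779 ≈ 8.4897e-5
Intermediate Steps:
1/((29*24)*17 + o(-188)) = 1/((29*24)*17 - 53) = 1/(696*17 - 53) = 1/(11832 - 53) = 1/11779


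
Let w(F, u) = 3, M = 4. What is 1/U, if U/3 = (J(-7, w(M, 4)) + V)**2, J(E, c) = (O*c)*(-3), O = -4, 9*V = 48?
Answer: 3/15376 ≈ 0.00019511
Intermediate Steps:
V = 16/3 (V = (1/9)*48 = 16/3 ≈ 5.3333)
J(E, c) = 12*c (J(E, c) = -4*c*(-3) = 12*c)
U = 15376/3 (U = 3*(12*3 + 16/3)**2 = 3*(36 + 16/3)**2 = 3*(124/3)**2 = 3*(15376/9) = 15376/3 ≈ 5125.3)
1/U = 1/(15376/3) = 3/15376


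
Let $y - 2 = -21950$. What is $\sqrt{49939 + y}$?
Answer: $\sqrt{27991} \approx 167.31$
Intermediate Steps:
$y = -21948$ ($y = 2 - 21950 = -21948$)
$\sqrt{49939 + y} = \sqrt{49939 - 21948} = \sqrt{27991}$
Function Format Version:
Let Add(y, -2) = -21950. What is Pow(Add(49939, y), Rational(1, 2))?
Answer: Pow(27991, Rational(1, 2)) ≈ 167.31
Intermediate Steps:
y = -21948 (y = Add(2, -21950) = -21948)
Pow(Add(49939, y), Rational(1, 2)) = Pow(Add(49939, -21948), Rational(1, 2)) = Pow(27991, Rational(1, 2))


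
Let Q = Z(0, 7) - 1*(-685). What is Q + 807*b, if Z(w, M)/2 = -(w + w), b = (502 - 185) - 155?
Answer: 131419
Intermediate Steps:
b = 162 (b = 317 - 155 = 162)
Z(w, M) = -4*w (Z(w, M) = 2*(-(w + w)) = 2*(-2*w) = -4*w)
Q = 685 (Q = -4*0 - 1*(-685) = 0 + 685 = 685)
Q + 807*b = 685 + 807*162 = 685 + 130734 = 131419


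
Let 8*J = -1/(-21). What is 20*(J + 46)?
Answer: 38645/42 ≈ 920.12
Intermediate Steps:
J = 1/168 (J = (-1/(-21))/8 = (-1*(-1/21))/8 = (⅛)*(1/21) = 1/168 ≈ 0.0059524)
20*(J + 46) = 20*(1/168 + 46) = 20*(7729/168) = 38645/42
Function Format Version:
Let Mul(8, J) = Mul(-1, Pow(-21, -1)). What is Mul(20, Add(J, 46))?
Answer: Rational(38645, 42) ≈ 920.12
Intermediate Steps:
J = Rational(1, 168) (J = Mul(Rational(1, 8), Mul(-1, Pow(-21, -1))) = Mul(Rational(1, 8), Mul(-1, Rational(-1, 21))) = Mul(Rational(1, 8), Rational(1, 21)) = Rational(1, 168) ≈ 0.0059524)
Mul(20, Add(J, 46)) = Mul(20, Add(Rational(1, 168), 46)) = Mul(20, Rational(7729, 168)) = Rational(38645, 42)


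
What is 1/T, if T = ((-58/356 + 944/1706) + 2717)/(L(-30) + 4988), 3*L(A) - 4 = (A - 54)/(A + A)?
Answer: 3788106466/2062961285 ≈ 1.8362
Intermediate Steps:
L(A) = 4/3 + (-54 + A)/(6*A) (L(A) = 4/3 + ((A - 54)/(A + A))/3 = 4/3 + ((-54 + A)/((2*A)))/3 = 4/3 + ((-54 + A)*(1/(2*A)))/3 = 4/3 + ((-54 + A)/(2*A))/3 = 4/3 + (-54 + A)/(6*A))
T = 2062961285/3788106466 (T = ((-58/356 + 944/1706) + 2717)/((3/2 - 9/(-30)) + 4988) = ((-58*1/356 + 944*(1/1706)) + 2717)/((3/2 - 9*(-1/30)) + 4988) = ((-29/178 + 472/853) + 2717)/((3/2 + 3/10) + 4988) = (59279/151834 + 2717)/(9/5 + 4988) = 412592257/(151834*(24949/5)) = (412592257/151834)*(5/24949) = 2062961285/3788106466 ≈ 0.54459)
1/T = 1/(2062961285/3788106466) = 3788106466/2062961285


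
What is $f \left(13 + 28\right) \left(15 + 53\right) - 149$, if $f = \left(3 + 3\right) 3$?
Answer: $50035$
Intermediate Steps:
$f = 18$ ($f = 6 \cdot 3 = 18$)
$f \left(13 + 28\right) \left(15 + 53\right) - 149 = 18 \left(13 + 28\right) \left(15 + 53\right) - 149 = 18 \cdot 41 \cdot 68 - 149 = 18 \cdot 2788 - 149 = 50184 - 149 = 50035$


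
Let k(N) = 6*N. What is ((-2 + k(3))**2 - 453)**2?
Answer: 38809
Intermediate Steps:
((-2 + k(3))**2 - 453)**2 = ((-2 + 6*3)**2 - 453)**2 = ((-2 + 18)**2 - 453)**2 = (16**2 - 453)**2 = (256 - 453)**2 = (-197)**2 = 38809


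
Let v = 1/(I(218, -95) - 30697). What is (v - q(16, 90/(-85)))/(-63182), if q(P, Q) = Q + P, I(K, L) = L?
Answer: 7821185/33073502448 ≈ 0.00023648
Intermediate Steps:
q(P, Q) = P + Q
v = -1/30792 (v = 1/(-95 - 30697) = 1/(-30792) = -1/30792 ≈ -3.2476e-5)
(v - q(16, 90/(-85)))/(-63182) = (-1/30792 - (16 + 90/(-85)))/(-63182) = (-1/30792 - (16 + 90*(-1/85)))*(-1/63182) = (-1/30792 - (16 - 18/17))*(-1/63182) = (-1/30792 - 1*254/17)*(-1/63182) = (-1/30792 - 254/17)*(-1/63182) = -7821185/523464*(-1/63182) = 7821185/33073502448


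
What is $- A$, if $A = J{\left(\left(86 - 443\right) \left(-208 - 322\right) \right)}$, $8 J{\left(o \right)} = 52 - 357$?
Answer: $\frac{305}{8} \approx 38.125$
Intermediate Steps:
$J{\left(o \right)} = - \frac{305}{8}$ ($J{\left(o \right)} = \frac{52 - 357}{8} = \frac{1}{8} \left(-305\right) = - \frac{305}{8}$)
$A = - \frac{305}{8} \approx -38.125$
$- A = \left(-1\right) \left(- \frac{305}{8}\right) = \frac{305}{8}$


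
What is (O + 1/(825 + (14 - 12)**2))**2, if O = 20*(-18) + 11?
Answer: 83706062400/687241 ≈ 1.2180e+5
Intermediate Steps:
O = -349 (O = -360 + 11 = -349)
(O + 1/(825 + (14 - 12)**2))**2 = (-349 + 1/(825 + (14 - 12)**2))**2 = (-349 + 1/(825 + 2**2))**2 = (-349 + 1/(825 + 4))**2 = (-349 + 1/829)**2 = (-289320/829)**2 = 83706062400/687241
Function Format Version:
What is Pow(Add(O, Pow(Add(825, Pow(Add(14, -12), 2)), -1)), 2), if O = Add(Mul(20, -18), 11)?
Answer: Rational(83706062400, 687241) ≈ 1.2180e+5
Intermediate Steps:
O = -349 (O = Add(-360, 11) = -349)
Pow(Add(O, Pow(Add(825, Pow(Add(14, -12), 2)), -1)), 2) = Pow(Add(-349, Pow(Add(825, Pow(Add(14, -12), 2)), -1)), 2) = Pow(Add(-349, Pow(Add(825, Pow(2, 2)), -1)), 2) = Pow(Add(-349, Pow(Add(825, 4), -1)), 2) = Pow(Add(-349, Pow(829, -1)), 2) = Pow(Add(-349, Rational(1, 829)), 2) = Pow(Rational(-289320, 829), 2) = Rational(83706062400, 687241)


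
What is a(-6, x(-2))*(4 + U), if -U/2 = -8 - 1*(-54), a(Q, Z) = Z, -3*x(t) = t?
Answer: -176/3 ≈ -58.667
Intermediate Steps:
x(t) = -t/3
U = -92 (U = -2*(-8 - 1*(-54)) = -2*(-8 + 54) = -2*46 = -92)
a(-6, x(-2))*(4 + U) = (-⅓*(-2))*(4 - 92) = (⅔)*(-88) = -176/3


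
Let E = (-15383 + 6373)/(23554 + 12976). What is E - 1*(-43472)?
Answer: 158802315/3653 ≈ 43472.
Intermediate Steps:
E = -901/3653 (E = -9010/36530 = -9010*1/36530 = -901/3653 ≈ -0.24665)
E - 1*(-43472) = -901/3653 - 1*(-43472) = -901/3653 + 43472 = 158802315/3653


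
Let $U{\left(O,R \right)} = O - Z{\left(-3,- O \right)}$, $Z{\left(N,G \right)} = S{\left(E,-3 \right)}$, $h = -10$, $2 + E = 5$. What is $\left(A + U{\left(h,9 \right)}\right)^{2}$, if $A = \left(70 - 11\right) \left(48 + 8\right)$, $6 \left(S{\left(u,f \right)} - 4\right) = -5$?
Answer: $\frac{389865025}{36} \approx 1.083 \cdot 10^{7}$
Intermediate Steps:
$E = 3$ ($E = -2 + 5 = 3$)
$S{\left(u,f \right)} = \frac{19}{6}$ ($S{\left(u,f \right)} = 4 + \frac{1}{6} \left(-5\right) = 4 - \frac{5}{6} = \frac{19}{6}$)
$Z{\left(N,G \right)} = \frac{19}{6}$
$U{\left(O,R \right)} = - \frac{19}{6} + O$ ($U{\left(O,R \right)} = O - \frac{19}{6} = - \frac{19}{6} + O$)
$A = 3304$ ($A = 59 \cdot 56 = 3304$)
$\left(A + U{\left(h,9 \right)}\right)^{2} = \left(3304 - \frac{79}{6}\right)^{2} = \left(\frac{19745}{6}\right)^{2} = \frac{389865025}{36}$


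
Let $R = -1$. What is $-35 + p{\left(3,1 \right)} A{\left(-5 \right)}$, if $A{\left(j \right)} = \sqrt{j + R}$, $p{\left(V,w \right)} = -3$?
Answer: $-35 - 3 i \sqrt{6} \approx -35.0 - 7.3485 i$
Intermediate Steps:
$A{\left(j \right)} = \sqrt{-1 + j}$ ($A{\left(j \right)} = \sqrt{j - 1} = \sqrt{-1 + j}$)
$-35 + p{\left(3,1 \right)} A{\left(-5 \right)} = -35 - 3 \sqrt{-1 - 5} = -35 - 3 \sqrt{-6} = -35 - 3 i \sqrt{6}$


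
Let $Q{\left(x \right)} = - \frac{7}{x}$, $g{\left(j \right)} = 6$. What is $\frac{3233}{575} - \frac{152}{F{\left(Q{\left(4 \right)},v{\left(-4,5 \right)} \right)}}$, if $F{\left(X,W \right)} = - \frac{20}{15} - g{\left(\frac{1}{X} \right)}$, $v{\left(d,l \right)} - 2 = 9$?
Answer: $\frac{166663}{6325} \approx 26.35$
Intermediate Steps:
$v{\left(d,l \right)} = 11$ ($v{\left(d,l \right)} = 2 + 9 = 11$)
$F{\left(X,W \right)} = - \frac{22}{3}$ ($F{\left(X,W \right)} = - \frac{20}{15} - 6 = \left(-20\right) \frac{1}{15} - 6 = - \frac{4}{3} - 6 = - \frac{22}{3}$)
$\frac{3233}{575} - \frac{152}{F{\left(Q{\left(4 \right)},v{\left(-4,5 \right)} \right)}} = \frac{3233}{575} - \frac{152}{- \frac{22}{3}} = 3233 \cdot \frac{1}{575} - - \frac{228}{11} = \frac{3233}{575} + \frac{228}{11} = \frac{166663}{6325}$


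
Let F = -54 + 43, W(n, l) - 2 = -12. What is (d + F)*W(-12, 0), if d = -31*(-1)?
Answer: -200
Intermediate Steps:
W(n, l) = -10 (W(n, l) = 2 - 12 = -10)
d = 31
F = -11
(d + F)*W(-12, 0) = (31 - 11)*(-10) = 20*(-10) = -200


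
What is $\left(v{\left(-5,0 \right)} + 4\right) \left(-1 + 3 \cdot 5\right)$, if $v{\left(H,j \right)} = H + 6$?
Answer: $70$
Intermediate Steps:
$v{\left(H,j \right)} = 6 + H$
$\left(v{\left(-5,0 \right)} + 4\right) \left(-1 + 3 \cdot 5\right) = \left(\left(6 - 5\right) + 4\right) \left(-1 + 3 \cdot 5\right) = \left(1 + 4\right) \left(-1 + 15\right) = 5 \cdot 14 = 70$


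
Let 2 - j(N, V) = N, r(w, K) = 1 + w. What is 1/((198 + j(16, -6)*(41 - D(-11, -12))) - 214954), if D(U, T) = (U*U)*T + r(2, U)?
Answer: -1/235616 ≈ -4.2442e-6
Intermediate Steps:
D(U, T) = 3 + T*U² (D(U, T) = (U*U)*T + (1 + 2) = U²*T + 3 = T*U² + 3 = 3 + T*U²)
j(N, V) = 2 - N
1/((198 + j(16, -6)*(41 - D(-11, -12))) - 214954) = 1/((198 + (2 - 1*16)*(41 - (3 - 12*(-11)²))) - 214954) = 1/((198 + (2 - 16)*(41 - (3 - 12*121))) - 214954) = 1/((198 - 14*(41 - (3 - 1452))) - 214954) = 1/((198 - 14*(41 - 1*(-1449))) - 214954) = 1/((198 - 14*(41 + 1449)) - 214954) = 1/((198 - 14*1490) - 214954) = 1/((198 - 20860) - 214954) = 1/(-20662 - 214954) = 1/(-235616) = -1/235616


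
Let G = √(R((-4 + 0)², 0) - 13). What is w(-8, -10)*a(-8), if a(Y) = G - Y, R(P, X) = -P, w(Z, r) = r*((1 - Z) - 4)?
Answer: -400 - 50*I*√29 ≈ -400.0 - 269.26*I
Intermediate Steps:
w(Z, r) = r*(-3 - Z)
G = I*√29 (G = √(-(-4 + 0)² - 13) = √(-1*(-4)² - 13) = √(-1*16 - 13) = √(-16 - 13) = √(-29) = I*√29 ≈ 5.3852*I)
a(Y) = -Y + I*√29 (a(Y) = I*√29 - Y = -Y + I*√29)
w(-8, -10)*a(-8) = (-1*(-10)*(3 - 8))*(-1*(-8) + I*√29) = (-1*(-10)*(-5))*(8 + I*√29) = -50*(8 + I*√29) = -400 - 50*I*√29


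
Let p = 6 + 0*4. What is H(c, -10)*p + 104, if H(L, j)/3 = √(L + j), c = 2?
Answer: 104 + 36*I*√2 ≈ 104.0 + 50.912*I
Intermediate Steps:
H(L, j) = 3*√(L + j)
p = 6 (p = 6 + 0 = 6)
H(c, -10)*p + 104 = (3*√(2 - 10))*6 + 104 = (3*√(-8))*6 + 104 = (3*(2*I*√2))*6 + 104 = (6*I*√2)*6 + 104 = 36*I*√2 + 104 = 104 + 36*I*√2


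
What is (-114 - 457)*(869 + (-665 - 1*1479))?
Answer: 728025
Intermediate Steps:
(-114 - 457)*(869 + (-665 - 1*1479)) = -571*(869 + (-665 - 1479)) = -571*(869 - 2144) = -571*(-1275) = 728025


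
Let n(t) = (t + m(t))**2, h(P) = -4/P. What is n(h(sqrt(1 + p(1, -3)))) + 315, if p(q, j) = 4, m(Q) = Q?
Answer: 1639/5 ≈ 327.80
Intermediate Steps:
n(t) = 4*t**2 (n(t) = (t + t)**2 = (2*t)**2 = 4*t**2)
n(h(sqrt(1 + p(1, -3)))) + 315 = 4*(-4/sqrt(1 + 4))**2 + 315 = 4*(-4*sqrt(5)/5)**2 + 315 = 4*(16/5) + 315 = 64/5 + 315 = 1639/5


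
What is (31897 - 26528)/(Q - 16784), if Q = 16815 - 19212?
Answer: -5369/19181 ≈ -0.27991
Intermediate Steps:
Q = -2397
(31897 - 26528)/(Q - 16784) = (31897 - 26528)/(-2397 - 16784) = 5369/(-19181) = 5369*(-1/19181) = -5369/19181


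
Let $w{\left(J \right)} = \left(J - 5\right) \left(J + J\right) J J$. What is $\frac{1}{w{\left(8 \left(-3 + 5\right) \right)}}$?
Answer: $\frac{1}{90112} \approx 1.1097 \cdot 10^{-5}$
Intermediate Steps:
$w{\left(J \right)} = 2 J^{3} \left(-5 + J\right)$ ($w{\left(J \right)} = \left(-5 + J\right) 2 J J J = 2 J \left(-5 + J\right) J J = 2 J^{2} \left(-5 + J\right) J = 2 J^{3} \left(-5 + J\right)$)
$\frac{1}{w{\left(8 \left(-3 + 5\right) \right)}} = \frac{1}{2 \left(8 \left(-3 + 5\right)\right)^{3} \left(-5 + 8 \left(-3 + 5\right)\right)} = \frac{1}{2 \left(8 \cdot 2\right)^{3} \left(-5 + 8 \cdot 2\right)} = \frac{1}{2 \cdot 16^{3} \left(-5 + 16\right)} = \frac{1}{2 \cdot 4096 \cdot 11} = \frac{1}{90112}$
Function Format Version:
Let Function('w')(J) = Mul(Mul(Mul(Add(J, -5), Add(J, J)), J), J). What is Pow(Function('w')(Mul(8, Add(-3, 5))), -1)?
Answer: Rational(1, 90112) ≈ 1.1097e-5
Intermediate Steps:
Function('w')(J) = Mul(2, Pow(J, 3), Add(-5, J)) (Function('w')(J) = Mul(Mul(Mul(Add(-5, J), Mul(2, J)), J), J) = Mul(Mul(Mul(2, J, Add(-5, J)), J), J) = Mul(Mul(2, Pow(J, 2), Add(-5, J)), J) = Mul(2, Pow(J, 3), Add(-5, J)))
Pow(Function('w')(Mul(8, Add(-3, 5))), -1) = Pow(Mul(2, Pow(Mul(8, Add(-3, 5)), 3), Add(-5, Mul(8, Add(-3, 5)))), -1) = Pow(Mul(2, Pow(Mul(8, 2), 3), Add(-5, Mul(8, 2))), -1) = Pow(Mul(2, Pow(16, 3), Add(-5, 16)), -1) = Pow(Mul(2, 4096, 11), -1) = Pow(90112, -1) = Rational(1, 90112)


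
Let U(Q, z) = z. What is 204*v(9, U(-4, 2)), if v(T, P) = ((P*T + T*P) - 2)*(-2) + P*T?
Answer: -10200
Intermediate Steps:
v(T, P) = 4 - 3*P*T (v(T, P) = ((P*T + P*T) - 2)*(-2) + P*T = (2*P*T - 2)*(-2) + P*T = (-2 + 2*P*T)*(-2) + P*T = (4 - 4*P*T) + P*T = 4 - 3*P*T)
204*v(9, U(-4, 2)) = 204*(4 - 3*2*9) = 204*(4 - 54) = 204*(-50) = -10200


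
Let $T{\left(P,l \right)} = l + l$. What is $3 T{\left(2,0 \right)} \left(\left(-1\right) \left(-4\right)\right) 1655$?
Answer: $0$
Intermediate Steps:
$T{\left(P,l \right)} = 2 l$
$3 T{\left(2,0 \right)} \left(\left(-1\right) \left(-4\right)\right) 1655 = 3 \cdot 2 \cdot 0 \left(\left(-1\right) \left(-4\right)\right) 1655 = 3 \cdot 0 \cdot 4 \cdot 1655 = 0 \cdot 4 \cdot 1655 = 0 \cdot 1655 = 0$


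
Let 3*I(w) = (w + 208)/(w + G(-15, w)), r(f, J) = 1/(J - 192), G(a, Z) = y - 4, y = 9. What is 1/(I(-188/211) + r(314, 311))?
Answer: 18207/306053 ≈ 0.059490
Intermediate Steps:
G(a, Z) = 5 (G(a, Z) = 9 - 4 = 5)
r(f, J) = 1/(-192 + J)
I(w) = (208 + w)/(3*(5 + w)) (I(w) = ((w + 208)/(w + 5))/3 = ((208 + w)/(5 + w))/3 = (208 + w)/(3*(5 + w)))
1/(I(-188/211) + r(314, 311)) = 1/((208 - 188/211)/(3*(5 - 188/211)) + 1/(-192 + 311)) = 1/((208 - 188*1/211)/(3*(5 - 188*1/211)) + 1/119) = 1/((208 - 188/211)/(3*(5 - 188/211)) + 1/119) = 1/((⅓)*(43700/211)/(867/211) + 1/119) = 1/((⅓)*(211/867)*(43700/211) + 1/119) = 1/(43700/2601 + 1/119) = 1/(306053/18207) = 18207/306053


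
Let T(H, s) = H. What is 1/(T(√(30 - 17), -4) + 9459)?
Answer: 9459/89472668 - √13/89472668 ≈ 0.00010568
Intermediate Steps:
1/(T(√(30 - 17), -4) + 9459) = 1/(√(30 - 17) + 9459) = 1/(√13 + 9459) = 1/(9459 + √13)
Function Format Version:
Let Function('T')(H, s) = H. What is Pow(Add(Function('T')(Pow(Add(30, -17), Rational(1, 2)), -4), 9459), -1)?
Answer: Add(Rational(9459, 89472668), Mul(Rational(-1, 89472668), Pow(13, Rational(1, 2)))) ≈ 0.00010568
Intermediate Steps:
Pow(Add(Function('T')(Pow(Add(30, -17), Rational(1, 2)), -4), 9459), -1) = Pow(Add(Pow(Add(30, -17), Rational(1, 2)), 9459), -1) = Pow(Add(Pow(13, Rational(1, 2)), 9459), -1) = Pow(Add(9459, Pow(13, Rational(1, 2))), -1)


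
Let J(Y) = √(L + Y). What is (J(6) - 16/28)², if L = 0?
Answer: 310/49 - 8*√6/7 ≈ 3.5271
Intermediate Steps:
J(Y) = √Y (J(Y) = √(0 + Y) = √Y)
(J(6) - 16/28)² = (√6 - 16/28)² = (√6 - 1*4/7)² = (√6 - 4/7)² = (-4/7 + √6)²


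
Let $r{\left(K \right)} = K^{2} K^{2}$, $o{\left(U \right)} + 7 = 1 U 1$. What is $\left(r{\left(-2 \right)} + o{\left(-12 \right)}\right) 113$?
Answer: $-339$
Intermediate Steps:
$o{\left(U \right)} = -7 + U$ ($o{\left(U \right)} = -7 + 1 U 1 = -7 + U 1 = -7 + U$)
$r{\left(K \right)} = K^{4}$
$\left(r{\left(-2 \right)} + o{\left(-12 \right)}\right) 113 = \left(\left(-2\right)^{4} - 19\right) 113 = \left(16 - 19\right) 113 = \left(-3\right) 113 = -339$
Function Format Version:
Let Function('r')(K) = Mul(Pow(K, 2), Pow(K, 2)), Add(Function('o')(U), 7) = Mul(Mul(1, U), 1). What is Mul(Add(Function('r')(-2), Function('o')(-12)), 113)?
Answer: -339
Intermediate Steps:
Function('o')(U) = Add(-7, U) (Function('o')(U) = Add(-7, Mul(Mul(1, U), 1)) = Add(-7, Mul(U, 1)) = Add(-7, U))
Function('r')(K) = Pow(K, 4)
Mul(Add(Function('r')(-2), Function('o')(-12)), 113) = Mul(Add(Pow(-2, 4), Add(-7, -12)), 113) = Mul(Add(16, -19), 113) = Mul(-3, 113) = -339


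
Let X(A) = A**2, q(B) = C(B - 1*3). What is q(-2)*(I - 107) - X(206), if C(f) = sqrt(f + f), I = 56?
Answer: -42436 - 51*I*sqrt(10) ≈ -42436.0 - 161.28*I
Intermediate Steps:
C(f) = sqrt(2)*sqrt(f) (C(f) = sqrt(2*f) = sqrt(2)*sqrt(f))
q(B) = sqrt(2)*sqrt(-3 + B) (q(B) = sqrt(2)*sqrt(B - 1*3) = sqrt(2)*sqrt(B - 3) = sqrt(2)*sqrt(-3 + B))
q(-2)*(I - 107) - X(206) = sqrt(-6 + 2*(-2))*(56 - 107) - 1*206**2 = sqrt(-6 - 4)*(-51) - 1*42436 = sqrt(-10)*(-51) - 42436 = (I*sqrt(10))*(-51) - 42436 = -51*I*sqrt(10) - 42436 = -42436 - 51*I*sqrt(10)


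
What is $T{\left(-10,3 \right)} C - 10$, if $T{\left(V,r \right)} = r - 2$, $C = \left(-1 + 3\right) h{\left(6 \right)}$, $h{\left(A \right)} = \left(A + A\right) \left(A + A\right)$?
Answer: $278$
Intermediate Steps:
$h{\left(A \right)} = 4 A^{2}$ ($h{\left(A \right)} = 2 A 2 A = 4 A^{2}$)
$C = 288$ ($C = \left(-1 + 3\right) 4 \cdot 6^{2} = 2 \cdot 4 \cdot 36 = 2 \cdot 144 = 288$)
$T{\left(V,r \right)} = -2 + r$ ($T{\left(V,r \right)} = r - 2 = -2 + r$)
$T{\left(-10,3 \right)} C - 10 = \left(-2 + 3\right) 288 - 10 = 1 \cdot 288 - 10 = 288 - 10 = 278$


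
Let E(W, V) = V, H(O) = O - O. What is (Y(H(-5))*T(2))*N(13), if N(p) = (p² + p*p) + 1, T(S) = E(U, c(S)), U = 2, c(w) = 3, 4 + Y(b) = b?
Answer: -4068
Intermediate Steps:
H(O) = 0
Y(b) = -4 + b
T(S) = 3
N(p) = 1 + 2*p² (N(p) = (p² + p²) + 1 = 2*p² + 1 = 1 + 2*p²)
(Y(H(-5))*T(2))*N(13) = ((-4 + 0)*3)*(1 + 2*13²) = (-4*3)*(1 + 2*169) = -12*(1 + 338) = -12*339 = -4068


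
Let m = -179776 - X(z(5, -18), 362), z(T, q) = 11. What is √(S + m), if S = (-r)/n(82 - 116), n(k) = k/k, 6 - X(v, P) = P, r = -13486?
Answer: I*√165934 ≈ 407.35*I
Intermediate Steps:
X(v, P) = 6 - P
n(k) = 1
m = -179420 (m = -179776 - (6 - 1*362) = -179776 - (6 - 362) = -179776 - 1*(-356) = -179776 + 356 = -179420)
S = 13486 (S = -1*(-13486)/1 = 13486*1 = 13486)
√(S + m) = √(13486 - 179420) = √(-165934) = I*√165934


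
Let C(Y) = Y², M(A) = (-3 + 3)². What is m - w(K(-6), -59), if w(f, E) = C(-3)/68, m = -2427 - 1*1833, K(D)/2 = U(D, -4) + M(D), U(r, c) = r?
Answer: -289689/68 ≈ -4260.1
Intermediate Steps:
M(A) = 0 (M(A) = 0² = 0)
K(D) = 2*D (K(D) = 2*(D + 0) = 2*D)
m = -4260 (m = -2427 - 1833 = -4260)
w(f, E) = 9/68 (w(f, E) = (-3)²/68 = 9*(1/68) = 9/68)
m - w(K(-6), -59) = -4260 - 1*9/68 = -4260 - 9/68 = -289689/68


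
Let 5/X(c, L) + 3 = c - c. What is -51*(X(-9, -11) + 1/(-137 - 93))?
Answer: 19601/230 ≈ 85.222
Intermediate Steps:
X(c, L) = -5/3 (X(c, L) = 5/(-3 + (c - c)) = 5/(-3 + 0) = 5/(-3) = 5*(-⅓) = -5/3)
-51*(X(-9, -11) + 1/(-137 - 93)) = -51*(-5/3 + 1/(-137 - 93)) = -51*(-5/3 + 1/(-230)) = -51*(-5/3 - 1/230) = -51*(-1153/690) = 19601/230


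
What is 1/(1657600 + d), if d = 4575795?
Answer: 1/6233395 ≈ 1.6043e-7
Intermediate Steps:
1/(1657600 + d) = 1/(1657600 + 4575795) = 1/6233395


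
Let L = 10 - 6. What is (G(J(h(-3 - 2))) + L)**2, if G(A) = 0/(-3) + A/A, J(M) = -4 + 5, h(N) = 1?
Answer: 25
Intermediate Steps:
L = 4
J(M) = 1
G(A) = 1 (G(A) = 0*(-1/3) + 1 = 0 + 1 = 1)
(G(J(h(-3 - 2))) + L)**2 = (1 + 4)**2 = 5**2 = 25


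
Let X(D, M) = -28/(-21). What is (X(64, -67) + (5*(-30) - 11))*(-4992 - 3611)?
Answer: 4120837/3 ≈ 1.3736e+6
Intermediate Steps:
X(D, M) = 4/3 (X(D, M) = -28*(-1/21) = 4/3)
(X(64, -67) + (5*(-30) - 11))*(-4992 - 3611) = (4/3 + (5*(-30) - 11))*(-4992 - 3611) = (4/3 + (-150 - 11))*(-8603) = (4/3 - 161)*(-8603) = -479/3*(-8603) = 4120837/3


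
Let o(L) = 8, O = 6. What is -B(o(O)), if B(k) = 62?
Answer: -62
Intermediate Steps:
-B(o(O)) = -1*62 = -62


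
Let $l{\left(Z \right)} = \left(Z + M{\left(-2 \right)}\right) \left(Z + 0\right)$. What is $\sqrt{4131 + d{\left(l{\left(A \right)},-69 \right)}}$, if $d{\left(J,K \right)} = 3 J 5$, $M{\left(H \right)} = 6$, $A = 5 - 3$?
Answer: $\sqrt{4371} \approx 66.114$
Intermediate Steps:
$A = 2$
$l{\left(Z \right)} = Z \left(6 + Z\right)$ ($l{\left(Z \right)} = \left(Z + 6\right) \left(Z + 0\right) = \left(6 + Z\right) Z = Z \left(6 + Z\right)$)
$d{\left(J,K \right)} = 15 J$
$\sqrt{4131 + d{\left(l{\left(A \right)},-69 \right)}} = \sqrt{4131 + 15 \cdot 2 \left(6 + 2\right)} = \sqrt{4131 + 15 \cdot 2 \cdot 8} = \sqrt{4131 + 15 \cdot 16} = \sqrt{4131 + 240} = \sqrt{4371}$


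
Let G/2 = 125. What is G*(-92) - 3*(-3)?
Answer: -22991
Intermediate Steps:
G = 250 (G = 2*125 = 250)
G*(-92) - 3*(-3) = 250*(-92) - 3*(-3) = -23000 + 9 = -22991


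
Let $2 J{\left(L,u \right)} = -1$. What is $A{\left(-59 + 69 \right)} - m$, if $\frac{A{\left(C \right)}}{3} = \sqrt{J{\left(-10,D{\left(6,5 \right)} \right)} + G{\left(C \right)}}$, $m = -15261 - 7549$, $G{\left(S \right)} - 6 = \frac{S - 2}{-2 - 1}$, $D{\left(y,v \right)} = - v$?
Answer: $22810 + \frac{\sqrt{102}}{2} \approx 22815.0$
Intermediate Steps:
$G{\left(S \right)} = \frac{20}{3} - \frac{S}{3}$ ($G{\left(S \right)} = 6 + \frac{S - 2}{-2 - 1} = 6 + \frac{-2 + S}{-3} = 6 + \left(-2 + S\right) \left(- \frac{1}{3}\right) = 6 - \left(- \frac{2}{3} + \frac{S}{3}\right) = \frac{20}{3} - \frac{S}{3}$)
$J{\left(L,u \right)} = - \frac{1}{2}$ ($J{\left(L,u \right)} = \frac{1}{2} \left(-1\right) = - \frac{1}{2}$)
$m = -22810$ ($m = -15261 - 7549 = -22810$)
$A{\left(C \right)} = 3 \sqrt{\frac{37}{6} - \frac{C}{3}}$ ($A{\left(C \right)} = 3 \sqrt{- \frac{1}{2} - \left(- \frac{20}{3} + \frac{C}{3}\right)} = 3 \sqrt{\frac{37}{6} - \frac{C}{3}}$)
$A{\left(-59 + 69 \right)} - m = \frac{\sqrt{222 - 12 \left(-59 + 69\right)}}{2} - -22810 = \frac{\sqrt{222 - 120}}{2} + 22810 = \frac{\sqrt{102}}{2} + 22810 = 22810 + \frac{\sqrt{102}}{2}$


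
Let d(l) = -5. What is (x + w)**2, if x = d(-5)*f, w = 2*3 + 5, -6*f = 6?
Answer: 256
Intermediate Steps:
f = -1 (f = -1/6*6 = -1)
w = 11 (w = 6 + 5 = 11)
x = 5 (x = -5*(-1) = 5)
(x + w)**2 = (5 + 11)**2 = 16**2 = 256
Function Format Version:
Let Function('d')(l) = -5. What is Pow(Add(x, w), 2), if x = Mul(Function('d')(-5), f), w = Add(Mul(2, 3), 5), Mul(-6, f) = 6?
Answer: 256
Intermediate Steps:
f = -1 (f = Mul(Rational(-1, 6), 6) = -1)
w = 11 (w = Add(6, 5) = 11)
x = 5 (x = Mul(-5, -1) = 5)
Pow(Add(x, w), 2) = Pow(Add(5, 11), 2) = Pow(16, 2) = 256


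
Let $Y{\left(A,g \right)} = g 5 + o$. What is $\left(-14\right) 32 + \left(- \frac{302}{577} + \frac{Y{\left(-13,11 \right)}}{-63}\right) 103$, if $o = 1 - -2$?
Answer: $- \frac{21691924}{36351} \approx -596.74$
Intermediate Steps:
$o = 3$ ($o = 1 + 2 = 3$)
$Y{\left(A,g \right)} = 3 + 5 g$ ($Y{\left(A,g \right)} = g 5 + 3 = 5 g + 3 = 3 + 5 g$)
$\left(-14\right) 32 + \left(- \frac{302}{577} + \frac{Y{\left(-13,11 \right)}}{-63}\right) 103 = \left(-14\right) 32 + \left(- \frac{302}{577} + \frac{3 + 5 \cdot 11}{-63}\right) 103 = -448 + \left(\left(-302\right) \frac{1}{577} + \left(3 + 55\right) \left(- \frac{1}{63}\right)\right) 103 = -448 + \left(- \frac{302}{577} + 58 \left(- \frac{1}{63}\right)\right) 103 = -448 + \left(- \frac{302}{577} - \frac{58}{63}\right) 103 = -448 - \frac{5406676}{36351} = - \frac{21691924}{36351}$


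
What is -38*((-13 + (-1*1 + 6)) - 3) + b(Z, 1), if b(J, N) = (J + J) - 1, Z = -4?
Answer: 409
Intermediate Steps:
b(J, N) = -1 + 2*J (b(J, N) = 2*J - 1 = -1 + 2*J)
-38*((-13 + (-1*1 + 6)) - 3) + b(Z, 1) = -38*((-13 + (-1*1 + 6)) - 3) + (-1 + 2*(-4)) = -38*((-13 + (-1 + 6)) - 3) + (-1 - 8) = -38*((-13 + 5) - 3) - 9 = -38*(-8 - 3) - 9 = -38*(-11) - 9 = 418 - 9 = 409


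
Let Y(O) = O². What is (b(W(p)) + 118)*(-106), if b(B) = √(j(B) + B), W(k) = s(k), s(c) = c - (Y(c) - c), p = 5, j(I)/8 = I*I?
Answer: -12508 - 106*√1785 ≈ -16986.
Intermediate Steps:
j(I) = 8*I² (j(I) = 8*(I*I) = 8*I²)
s(c) = -c² + 2*c (s(c) = c - (c² - c) = c + (c - c²) = -c² + 2*c)
W(k) = k*(2 - k)
b(B) = √(B + 8*B²) (b(B) = √(8*B² + B) = √(B + 8*B²))
(b(W(p)) + 118)*(-106) = (√((5*(2 - 1*5))*(1 + 8*(5*(2 - 1*5)))) + 118)*(-106) = (√((5*(2 - 5))*(1 + 8*(5*(2 - 5)))) + 118)*(-106) = (√((5*(-3))*(1 + 8*(5*(-3)))) + 118)*(-106) = (√(-15*(1 + 8*(-15))) + 118)*(-106) = (√(-15*(1 - 120)) + 118)*(-106) = (√(-15*(-119)) + 118)*(-106) = (√1785 + 118)*(-106) = (118 + √1785)*(-106) = -12508 - 106*√1785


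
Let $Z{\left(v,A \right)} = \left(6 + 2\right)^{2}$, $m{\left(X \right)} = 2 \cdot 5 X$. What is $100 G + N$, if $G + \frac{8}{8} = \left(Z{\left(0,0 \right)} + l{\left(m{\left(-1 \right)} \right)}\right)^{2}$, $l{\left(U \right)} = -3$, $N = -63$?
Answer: $371937$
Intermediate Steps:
$m{\left(X \right)} = 10 X$
$Z{\left(v,A \right)} = 64$ ($Z{\left(v,A \right)} = 8^{2} = 64$)
$G = 3720$ ($G = -1 + \left(64 - 3\right)^{2} = -1 + 61^{2} = -1 + 3721 = 3720$)
$100 G + N = 100 \cdot 3720 - 63 = 372000 - 63 = 371937$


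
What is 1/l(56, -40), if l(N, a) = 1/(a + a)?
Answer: -80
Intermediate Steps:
l(N, a) = 1/(2*a)
1/l(56, -40) = 1/((1/2)/(-40)) = 1/((1/2)*(-1/40)) = 1/(-1/80) = -80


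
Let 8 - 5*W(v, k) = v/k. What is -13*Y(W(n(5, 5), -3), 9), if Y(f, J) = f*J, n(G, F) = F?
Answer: -1131/5 ≈ -226.20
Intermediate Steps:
W(v, k) = 8/5 - v/(5*k)
Y(f, J) = J*f
-13*Y(W(n(5, 5), -3), 9) = -117*(⅕)*(-1*5 + 8*(-3))/(-3) = -117*(⅕)*(-⅓)*(-5 - 24) = -117*(⅕)*(-⅓)*(-29) = -117*29/15 = -13*87/5 = -1131/5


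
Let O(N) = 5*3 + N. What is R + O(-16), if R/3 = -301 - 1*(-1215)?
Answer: 2741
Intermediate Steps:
O(N) = 15 + N
R = 2742 (R = 3*(-301 - 1*(-1215)) = 3*(-301 + 1215) = 3*914 = 2742)
R + O(-16) = 2742 + (15 - 16) = 2742 - 1 = 2741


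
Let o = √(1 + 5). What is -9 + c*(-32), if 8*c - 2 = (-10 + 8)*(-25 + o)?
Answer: -217 + 8*√6 ≈ -197.40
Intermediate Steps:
o = √6 ≈ 2.4495
c = 13/2 - √6/4 (c = ¼ + ((-10 + 8)*(-25 + √6))/8 = ¼ + (-2*(-25 + √6))/8 = ¼ + (50 - 2*√6)/8 = ¼ + (25/4 - √6/4) = 13/2 - √6/4 ≈ 5.8876)
-9 + c*(-32) = -9 + (13/2 - √6/4)*(-32) = -9 + (-208 + 8*√6) = -217 + 8*√6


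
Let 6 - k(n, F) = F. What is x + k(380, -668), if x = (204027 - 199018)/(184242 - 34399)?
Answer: 100999191/149843 ≈ 674.03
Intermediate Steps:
k(n, F) = 6 - F
x = 5009/149843 ≈ 0.033428
x + k(380, -668) = 5009/149843 + (6 - 1*(-668)) = 5009/149843 + (6 + 668) = 5009/149843 + 674 = 100999191/149843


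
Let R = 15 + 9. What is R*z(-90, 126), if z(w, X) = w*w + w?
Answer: 192240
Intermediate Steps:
z(w, X) = w + w² (z(w, X) = w² + w = w + w²)
R = 24
R*z(-90, 126) = 24*(-90*(1 - 90)) = 24*(-90*(-89)) = 24*8010 = 192240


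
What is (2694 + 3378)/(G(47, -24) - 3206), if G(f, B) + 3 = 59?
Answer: -1012/525 ≈ -1.9276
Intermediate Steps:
G(f, B) = 56 (G(f, B) = -3 + 59 = 56)
(2694 + 3378)/(G(47, -24) - 3206) = (2694 + 3378)/(56 - 3206) = 6072/(-3150) = 6072*(-1/3150) = -1012/525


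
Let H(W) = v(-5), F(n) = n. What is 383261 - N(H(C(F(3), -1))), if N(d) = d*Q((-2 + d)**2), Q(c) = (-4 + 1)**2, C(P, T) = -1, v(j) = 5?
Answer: 383216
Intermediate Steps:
H(W) = 5
Q(c) = 9 (Q(c) = (-3)**2 = 9)
N(d) = 9*d (N(d) = d*9 = 9*d)
383261 - N(H(C(F(3), -1))) = 383261 - 9*5 = 383261 - 1*45 = 383261 - 45 = 383216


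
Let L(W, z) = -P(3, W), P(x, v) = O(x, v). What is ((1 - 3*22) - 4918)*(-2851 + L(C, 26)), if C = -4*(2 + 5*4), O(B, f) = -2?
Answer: 14196567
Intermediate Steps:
P(x, v) = -2
C = -88 (C = -4*(2 + 20) = -4*22 = -88)
L(W, z) = 2 (L(W, z) = -1*(-2) = 2)
((1 - 3*22) - 4918)*(-2851 + L(C, 26)) = ((1 - 3*22) - 4918)*(-2851 + 2) = ((1 - 66) - 4918)*(-2849) = (-65 - 4918)*(-2849) = -4983*(-2849) = 14196567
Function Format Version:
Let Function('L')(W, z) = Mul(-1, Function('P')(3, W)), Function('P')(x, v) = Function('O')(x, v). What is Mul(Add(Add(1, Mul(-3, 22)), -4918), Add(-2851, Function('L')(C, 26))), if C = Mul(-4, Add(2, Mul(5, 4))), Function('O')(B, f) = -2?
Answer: 14196567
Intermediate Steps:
Function('P')(x, v) = -2
C = -88 (C = Mul(-4, Add(2, 20)) = Mul(-4, 22) = -88)
Function('L')(W, z) = 2 (Function('L')(W, z) = Mul(-1, -2) = 2)
Mul(Add(Add(1, Mul(-3, 22)), -4918), Add(-2851, Function('L')(C, 26))) = Mul(Add(Add(1, Mul(-3, 22)), -4918), Add(-2851, 2)) = Mul(Add(Add(1, -66), -4918), -2849) = Mul(Add(-65, -4918), -2849) = Mul(-4983, -2849) = 14196567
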